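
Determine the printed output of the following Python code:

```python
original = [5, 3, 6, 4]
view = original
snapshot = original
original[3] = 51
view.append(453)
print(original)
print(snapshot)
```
[5, 3, 6, 51, 453]
[5, 3, 6, 51, 453]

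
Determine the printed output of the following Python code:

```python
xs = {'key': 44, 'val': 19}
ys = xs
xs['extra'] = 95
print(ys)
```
{'key': 44, 'val': 19, 'extra': 95}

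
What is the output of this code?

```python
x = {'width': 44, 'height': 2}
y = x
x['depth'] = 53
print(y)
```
{'width': 44, 'height': 2, 'depth': 53}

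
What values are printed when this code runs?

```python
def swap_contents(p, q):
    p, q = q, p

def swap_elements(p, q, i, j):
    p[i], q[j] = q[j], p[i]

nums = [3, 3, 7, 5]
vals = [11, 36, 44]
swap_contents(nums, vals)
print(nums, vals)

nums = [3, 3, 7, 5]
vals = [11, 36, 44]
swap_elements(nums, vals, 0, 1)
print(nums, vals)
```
[3, 3, 7, 5] [11, 36, 44]
[36, 3, 7, 5] [11, 3, 44]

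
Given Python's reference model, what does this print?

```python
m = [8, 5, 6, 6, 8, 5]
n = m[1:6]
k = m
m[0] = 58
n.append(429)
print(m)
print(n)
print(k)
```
[58, 5, 6, 6, 8, 5]
[5, 6, 6, 8, 5, 429]
[58, 5, 6, 6, 8, 5]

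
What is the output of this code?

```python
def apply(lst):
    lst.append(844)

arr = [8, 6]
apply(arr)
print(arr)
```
[8, 6, 844]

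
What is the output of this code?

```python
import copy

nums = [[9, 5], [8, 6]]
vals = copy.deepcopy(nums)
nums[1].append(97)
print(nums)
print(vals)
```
[[9, 5], [8, 6, 97]]
[[9, 5], [8, 6]]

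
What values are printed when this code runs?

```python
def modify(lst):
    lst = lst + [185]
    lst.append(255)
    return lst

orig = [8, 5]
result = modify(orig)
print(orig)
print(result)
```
[8, 5]
[8, 5, 185, 255]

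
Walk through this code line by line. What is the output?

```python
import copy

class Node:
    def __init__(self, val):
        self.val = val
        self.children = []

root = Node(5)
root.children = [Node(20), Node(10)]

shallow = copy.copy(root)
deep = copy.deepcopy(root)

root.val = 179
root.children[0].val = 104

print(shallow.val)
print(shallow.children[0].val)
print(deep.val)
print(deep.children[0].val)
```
5
104
5
20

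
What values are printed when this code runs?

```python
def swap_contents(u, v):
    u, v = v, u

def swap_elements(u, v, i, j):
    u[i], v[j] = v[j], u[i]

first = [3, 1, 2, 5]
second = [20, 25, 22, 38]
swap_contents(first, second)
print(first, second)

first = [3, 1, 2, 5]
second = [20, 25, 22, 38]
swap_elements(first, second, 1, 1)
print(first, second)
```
[3, 1, 2, 5] [20, 25, 22, 38]
[3, 25, 2, 5] [20, 1, 22, 38]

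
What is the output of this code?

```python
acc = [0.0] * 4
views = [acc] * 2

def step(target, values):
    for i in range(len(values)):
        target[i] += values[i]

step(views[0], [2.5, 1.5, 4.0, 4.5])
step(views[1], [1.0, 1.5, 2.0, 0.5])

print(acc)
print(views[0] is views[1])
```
[3.5, 3.0, 6.0, 5.0]
True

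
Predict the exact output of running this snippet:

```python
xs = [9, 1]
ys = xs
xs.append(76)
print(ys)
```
[9, 1, 76]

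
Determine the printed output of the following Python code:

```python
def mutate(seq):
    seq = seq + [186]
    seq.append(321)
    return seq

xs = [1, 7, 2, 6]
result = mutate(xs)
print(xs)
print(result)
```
[1, 7, 2, 6]
[1, 7, 2, 6, 186, 321]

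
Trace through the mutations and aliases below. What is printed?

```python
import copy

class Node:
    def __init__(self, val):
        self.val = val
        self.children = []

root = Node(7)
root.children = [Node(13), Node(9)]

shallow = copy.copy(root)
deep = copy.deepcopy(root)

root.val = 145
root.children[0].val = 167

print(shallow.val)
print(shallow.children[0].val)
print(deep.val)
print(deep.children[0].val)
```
7
167
7
13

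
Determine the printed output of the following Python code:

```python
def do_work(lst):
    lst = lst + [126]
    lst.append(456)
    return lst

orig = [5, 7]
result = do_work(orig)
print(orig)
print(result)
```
[5, 7]
[5, 7, 126, 456]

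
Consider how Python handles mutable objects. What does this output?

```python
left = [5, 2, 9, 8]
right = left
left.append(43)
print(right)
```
[5, 2, 9, 8, 43]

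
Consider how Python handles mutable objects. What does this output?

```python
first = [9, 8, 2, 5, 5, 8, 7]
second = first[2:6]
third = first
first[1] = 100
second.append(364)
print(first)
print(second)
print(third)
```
[9, 100, 2, 5, 5, 8, 7]
[2, 5, 5, 8, 364]
[9, 100, 2, 5, 5, 8, 7]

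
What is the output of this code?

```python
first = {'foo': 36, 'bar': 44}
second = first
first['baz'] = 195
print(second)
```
{'foo': 36, 'bar': 44, 'baz': 195}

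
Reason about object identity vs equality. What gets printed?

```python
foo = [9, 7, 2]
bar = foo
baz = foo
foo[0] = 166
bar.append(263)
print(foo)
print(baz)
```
[166, 7, 2, 263]
[166, 7, 2, 263]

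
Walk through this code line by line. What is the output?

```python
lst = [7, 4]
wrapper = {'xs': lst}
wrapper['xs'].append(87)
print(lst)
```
[7, 4, 87]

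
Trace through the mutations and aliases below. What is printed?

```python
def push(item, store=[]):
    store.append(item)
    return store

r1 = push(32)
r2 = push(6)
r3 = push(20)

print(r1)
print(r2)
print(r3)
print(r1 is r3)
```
[32, 6, 20]
[32, 6, 20]
[32, 6, 20]
True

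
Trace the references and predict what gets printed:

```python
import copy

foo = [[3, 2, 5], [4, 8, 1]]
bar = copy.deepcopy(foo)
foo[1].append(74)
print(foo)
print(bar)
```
[[3, 2, 5], [4, 8, 1, 74]]
[[3, 2, 5], [4, 8, 1]]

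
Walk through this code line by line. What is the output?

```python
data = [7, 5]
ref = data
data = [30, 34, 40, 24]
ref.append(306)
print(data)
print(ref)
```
[30, 34, 40, 24]
[7, 5, 306]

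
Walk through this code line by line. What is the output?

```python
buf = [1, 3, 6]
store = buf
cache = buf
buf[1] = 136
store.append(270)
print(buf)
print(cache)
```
[1, 136, 6, 270]
[1, 136, 6, 270]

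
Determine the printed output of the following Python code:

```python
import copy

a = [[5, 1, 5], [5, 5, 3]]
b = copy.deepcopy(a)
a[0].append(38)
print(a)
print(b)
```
[[5, 1, 5, 38], [5, 5, 3]]
[[5, 1, 5], [5, 5, 3]]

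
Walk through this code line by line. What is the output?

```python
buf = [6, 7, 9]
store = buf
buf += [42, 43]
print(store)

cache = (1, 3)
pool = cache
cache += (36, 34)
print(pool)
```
[6, 7, 9, 42, 43]
(1, 3)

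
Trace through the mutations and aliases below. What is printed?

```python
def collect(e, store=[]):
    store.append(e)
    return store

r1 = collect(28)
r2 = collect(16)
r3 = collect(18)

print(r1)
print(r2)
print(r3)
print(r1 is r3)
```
[28, 16, 18]
[28, 16, 18]
[28, 16, 18]
True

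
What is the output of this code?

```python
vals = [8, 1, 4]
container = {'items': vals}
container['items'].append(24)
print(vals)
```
[8, 1, 4, 24]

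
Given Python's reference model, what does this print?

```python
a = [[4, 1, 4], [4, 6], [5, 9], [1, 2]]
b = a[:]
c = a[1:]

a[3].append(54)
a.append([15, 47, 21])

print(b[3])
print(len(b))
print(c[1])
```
[1, 2, 54]
4
[5, 9]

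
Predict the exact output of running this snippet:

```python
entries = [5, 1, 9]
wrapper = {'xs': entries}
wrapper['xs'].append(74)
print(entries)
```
[5, 1, 9, 74]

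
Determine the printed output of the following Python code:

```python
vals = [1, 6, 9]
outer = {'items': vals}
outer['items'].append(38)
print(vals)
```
[1, 6, 9, 38]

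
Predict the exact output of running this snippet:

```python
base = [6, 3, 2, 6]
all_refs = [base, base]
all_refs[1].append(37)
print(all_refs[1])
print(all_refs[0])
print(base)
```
[6, 3, 2, 6, 37]
[6, 3, 2, 6, 37]
[6, 3, 2, 6, 37]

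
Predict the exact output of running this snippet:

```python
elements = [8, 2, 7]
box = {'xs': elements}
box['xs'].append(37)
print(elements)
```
[8, 2, 7, 37]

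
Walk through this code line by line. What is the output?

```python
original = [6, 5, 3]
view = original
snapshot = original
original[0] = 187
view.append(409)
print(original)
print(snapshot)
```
[187, 5, 3, 409]
[187, 5, 3, 409]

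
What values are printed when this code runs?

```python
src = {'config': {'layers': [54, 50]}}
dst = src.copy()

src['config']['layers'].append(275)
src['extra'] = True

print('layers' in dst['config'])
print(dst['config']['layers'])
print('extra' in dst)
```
True
[54, 50, 275]
False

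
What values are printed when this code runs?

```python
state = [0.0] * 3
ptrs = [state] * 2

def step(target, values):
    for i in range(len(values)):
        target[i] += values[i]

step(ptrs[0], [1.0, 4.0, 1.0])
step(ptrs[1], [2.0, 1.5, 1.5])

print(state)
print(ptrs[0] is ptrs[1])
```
[3.0, 5.5, 2.5]
True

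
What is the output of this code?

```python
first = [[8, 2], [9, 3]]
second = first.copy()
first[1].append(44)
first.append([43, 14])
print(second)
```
[[8, 2], [9, 3, 44]]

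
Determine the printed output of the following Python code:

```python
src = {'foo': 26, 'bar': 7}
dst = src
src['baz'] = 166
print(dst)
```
{'foo': 26, 'bar': 7, 'baz': 166}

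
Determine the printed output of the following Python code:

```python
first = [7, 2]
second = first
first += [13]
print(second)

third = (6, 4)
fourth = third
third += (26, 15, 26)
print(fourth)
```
[7, 2, 13]
(6, 4)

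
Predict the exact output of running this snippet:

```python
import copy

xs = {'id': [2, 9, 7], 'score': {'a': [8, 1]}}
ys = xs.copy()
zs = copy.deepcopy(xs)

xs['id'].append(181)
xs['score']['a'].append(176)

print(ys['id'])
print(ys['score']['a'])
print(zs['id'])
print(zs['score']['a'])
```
[2, 9, 7, 181]
[8, 1, 176]
[2, 9, 7]
[8, 1]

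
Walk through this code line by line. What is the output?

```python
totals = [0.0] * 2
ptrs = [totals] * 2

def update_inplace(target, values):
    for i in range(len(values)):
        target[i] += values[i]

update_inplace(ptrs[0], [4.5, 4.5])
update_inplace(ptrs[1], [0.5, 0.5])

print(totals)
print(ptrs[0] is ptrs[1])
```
[5.0, 5.0]
True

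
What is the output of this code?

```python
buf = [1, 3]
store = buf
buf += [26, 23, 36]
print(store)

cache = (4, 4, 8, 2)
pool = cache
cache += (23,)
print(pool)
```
[1, 3, 26, 23, 36]
(4, 4, 8, 2)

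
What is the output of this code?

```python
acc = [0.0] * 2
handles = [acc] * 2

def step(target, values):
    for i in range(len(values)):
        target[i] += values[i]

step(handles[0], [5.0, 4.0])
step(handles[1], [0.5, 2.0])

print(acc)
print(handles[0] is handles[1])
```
[5.5, 6.0]
True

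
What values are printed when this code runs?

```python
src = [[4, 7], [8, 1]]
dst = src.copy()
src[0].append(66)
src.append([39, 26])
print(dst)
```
[[4, 7, 66], [8, 1]]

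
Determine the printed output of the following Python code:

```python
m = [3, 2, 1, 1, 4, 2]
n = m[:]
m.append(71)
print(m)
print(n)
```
[3, 2, 1, 1, 4, 2, 71]
[3, 2, 1, 1, 4, 2]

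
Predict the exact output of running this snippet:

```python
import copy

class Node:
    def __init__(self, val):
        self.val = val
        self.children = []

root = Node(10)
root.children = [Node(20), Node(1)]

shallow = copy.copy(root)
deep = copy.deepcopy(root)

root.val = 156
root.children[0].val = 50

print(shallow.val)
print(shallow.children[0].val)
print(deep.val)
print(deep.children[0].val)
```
10
50
10
20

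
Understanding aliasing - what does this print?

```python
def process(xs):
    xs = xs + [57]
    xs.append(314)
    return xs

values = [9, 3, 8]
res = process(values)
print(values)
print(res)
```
[9, 3, 8]
[9, 3, 8, 57, 314]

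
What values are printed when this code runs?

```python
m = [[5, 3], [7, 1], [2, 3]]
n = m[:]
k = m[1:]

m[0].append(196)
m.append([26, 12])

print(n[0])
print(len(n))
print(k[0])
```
[5, 3, 196]
3
[7, 1]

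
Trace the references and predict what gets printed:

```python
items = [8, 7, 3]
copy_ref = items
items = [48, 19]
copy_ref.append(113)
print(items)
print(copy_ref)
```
[48, 19]
[8, 7, 3, 113]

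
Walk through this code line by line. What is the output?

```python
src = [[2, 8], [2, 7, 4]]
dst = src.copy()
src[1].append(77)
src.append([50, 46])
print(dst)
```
[[2, 8], [2, 7, 4, 77]]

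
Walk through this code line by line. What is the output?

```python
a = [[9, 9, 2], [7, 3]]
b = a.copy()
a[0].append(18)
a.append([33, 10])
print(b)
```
[[9, 9, 2, 18], [7, 3]]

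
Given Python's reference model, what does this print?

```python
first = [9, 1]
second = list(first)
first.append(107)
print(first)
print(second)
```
[9, 1, 107]
[9, 1]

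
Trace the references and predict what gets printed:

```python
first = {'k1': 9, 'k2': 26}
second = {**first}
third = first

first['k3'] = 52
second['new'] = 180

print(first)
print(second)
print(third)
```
{'k1': 9, 'k2': 26, 'k3': 52}
{'k1': 9, 'k2': 26, 'new': 180}
{'k1': 9, 'k2': 26, 'k3': 52}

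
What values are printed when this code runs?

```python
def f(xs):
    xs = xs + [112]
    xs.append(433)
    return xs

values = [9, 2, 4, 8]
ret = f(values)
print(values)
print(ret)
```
[9, 2, 4, 8]
[9, 2, 4, 8, 112, 433]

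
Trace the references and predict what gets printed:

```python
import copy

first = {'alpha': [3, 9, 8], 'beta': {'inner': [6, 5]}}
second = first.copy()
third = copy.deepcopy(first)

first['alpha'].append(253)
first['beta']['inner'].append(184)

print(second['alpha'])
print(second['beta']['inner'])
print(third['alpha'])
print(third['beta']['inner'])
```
[3, 9, 8, 253]
[6, 5, 184]
[3, 9, 8]
[6, 5]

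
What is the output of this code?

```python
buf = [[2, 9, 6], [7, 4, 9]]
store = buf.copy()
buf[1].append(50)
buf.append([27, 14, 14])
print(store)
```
[[2, 9, 6], [7, 4, 9, 50]]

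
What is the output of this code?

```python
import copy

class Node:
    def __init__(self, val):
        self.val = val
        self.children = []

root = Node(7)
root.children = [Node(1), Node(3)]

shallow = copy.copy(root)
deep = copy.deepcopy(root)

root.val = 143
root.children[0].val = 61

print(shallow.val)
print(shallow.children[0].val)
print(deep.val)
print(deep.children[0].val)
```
7
61
7
1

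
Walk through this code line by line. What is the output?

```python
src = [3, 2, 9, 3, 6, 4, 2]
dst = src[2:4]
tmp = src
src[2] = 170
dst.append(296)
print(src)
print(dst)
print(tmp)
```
[3, 2, 170, 3, 6, 4, 2]
[9, 3, 296]
[3, 2, 170, 3, 6, 4, 2]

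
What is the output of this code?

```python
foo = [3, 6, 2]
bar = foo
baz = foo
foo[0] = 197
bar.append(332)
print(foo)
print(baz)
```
[197, 6, 2, 332]
[197, 6, 2, 332]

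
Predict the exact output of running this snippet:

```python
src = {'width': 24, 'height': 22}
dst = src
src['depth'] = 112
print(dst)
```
{'width': 24, 'height': 22, 'depth': 112}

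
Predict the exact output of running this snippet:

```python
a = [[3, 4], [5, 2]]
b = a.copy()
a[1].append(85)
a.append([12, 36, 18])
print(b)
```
[[3, 4], [5, 2, 85]]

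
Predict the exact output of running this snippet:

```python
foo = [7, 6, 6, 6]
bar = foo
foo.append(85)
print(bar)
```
[7, 6, 6, 6, 85]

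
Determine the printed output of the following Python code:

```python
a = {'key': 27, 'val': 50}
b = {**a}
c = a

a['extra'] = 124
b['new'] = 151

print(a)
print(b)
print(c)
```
{'key': 27, 'val': 50, 'extra': 124}
{'key': 27, 'val': 50, 'new': 151}
{'key': 27, 'val': 50, 'extra': 124}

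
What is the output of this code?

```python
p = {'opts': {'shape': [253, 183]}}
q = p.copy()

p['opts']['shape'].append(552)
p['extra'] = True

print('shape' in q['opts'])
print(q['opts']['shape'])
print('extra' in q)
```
True
[253, 183, 552]
False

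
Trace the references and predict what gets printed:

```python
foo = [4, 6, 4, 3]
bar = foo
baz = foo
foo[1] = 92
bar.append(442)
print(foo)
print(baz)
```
[4, 92, 4, 3, 442]
[4, 92, 4, 3, 442]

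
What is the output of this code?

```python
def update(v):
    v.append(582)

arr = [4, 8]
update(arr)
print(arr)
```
[4, 8, 582]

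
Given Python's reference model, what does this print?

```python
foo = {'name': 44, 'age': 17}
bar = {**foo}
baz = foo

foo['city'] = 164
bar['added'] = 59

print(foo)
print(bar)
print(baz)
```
{'name': 44, 'age': 17, 'city': 164}
{'name': 44, 'age': 17, 'added': 59}
{'name': 44, 'age': 17, 'city': 164}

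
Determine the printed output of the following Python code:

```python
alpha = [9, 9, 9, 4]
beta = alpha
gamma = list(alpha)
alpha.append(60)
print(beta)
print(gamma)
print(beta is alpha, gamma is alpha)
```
[9, 9, 9, 4, 60]
[9, 9, 9, 4]
True False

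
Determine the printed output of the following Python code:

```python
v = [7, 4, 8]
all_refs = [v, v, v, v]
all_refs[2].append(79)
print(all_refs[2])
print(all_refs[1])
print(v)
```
[7, 4, 8, 79]
[7, 4, 8, 79]
[7, 4, 8, 79]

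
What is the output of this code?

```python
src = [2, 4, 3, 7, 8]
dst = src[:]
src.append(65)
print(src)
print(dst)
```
[2, 4, 3, 7, 8, 65]
[2, 4, 3, 7, 8]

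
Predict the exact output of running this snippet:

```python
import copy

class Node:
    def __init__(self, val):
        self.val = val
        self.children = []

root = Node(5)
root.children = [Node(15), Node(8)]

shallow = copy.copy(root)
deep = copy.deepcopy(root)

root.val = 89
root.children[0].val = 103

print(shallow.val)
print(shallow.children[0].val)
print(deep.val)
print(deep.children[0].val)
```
5
103
5
15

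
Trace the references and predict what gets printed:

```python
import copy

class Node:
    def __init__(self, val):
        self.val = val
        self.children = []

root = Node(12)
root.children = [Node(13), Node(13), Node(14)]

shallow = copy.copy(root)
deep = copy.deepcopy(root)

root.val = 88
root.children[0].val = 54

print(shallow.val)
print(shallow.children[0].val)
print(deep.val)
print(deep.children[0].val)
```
12
54
12
13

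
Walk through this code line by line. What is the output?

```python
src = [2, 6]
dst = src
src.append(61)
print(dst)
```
[2, 6, 61]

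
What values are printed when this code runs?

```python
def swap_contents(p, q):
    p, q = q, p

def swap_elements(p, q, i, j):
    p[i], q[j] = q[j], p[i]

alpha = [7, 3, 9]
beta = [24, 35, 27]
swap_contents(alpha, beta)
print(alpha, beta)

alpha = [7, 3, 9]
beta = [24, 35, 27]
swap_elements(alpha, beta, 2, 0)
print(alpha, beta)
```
[7, 3, 9] [24, 35, 27]
[7, 3, 24] [9, 35, 27]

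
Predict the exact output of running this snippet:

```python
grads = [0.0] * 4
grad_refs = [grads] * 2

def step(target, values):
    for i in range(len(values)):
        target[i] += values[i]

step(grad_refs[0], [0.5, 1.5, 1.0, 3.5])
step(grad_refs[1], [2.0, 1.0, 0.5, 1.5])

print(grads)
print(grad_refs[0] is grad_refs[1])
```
[2.5, 2.5, 1.5, 5.0]
True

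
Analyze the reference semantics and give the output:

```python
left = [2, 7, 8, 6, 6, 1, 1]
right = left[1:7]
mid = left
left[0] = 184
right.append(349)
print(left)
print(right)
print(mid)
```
[184, 7, 8, 6, 6, 1, 1]
[7, 8, 6, 6, 1, 1, 349]
[184, 7, 8, 6, 6, 1, 1]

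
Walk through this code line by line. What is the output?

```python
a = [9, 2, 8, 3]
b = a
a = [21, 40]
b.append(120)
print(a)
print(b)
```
[21, 40]
[9, 2, 8, 3, 120]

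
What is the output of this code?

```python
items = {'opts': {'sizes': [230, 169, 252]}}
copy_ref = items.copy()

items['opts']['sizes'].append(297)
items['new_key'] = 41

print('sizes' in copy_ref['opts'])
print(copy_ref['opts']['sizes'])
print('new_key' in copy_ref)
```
True
[230, 169, 252, 297]
False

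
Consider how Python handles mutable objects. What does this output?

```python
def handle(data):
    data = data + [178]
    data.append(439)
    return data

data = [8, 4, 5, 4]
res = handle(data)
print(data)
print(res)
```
[8, 4, 5, 4]
[8, 4, 5, 4, 178, 439]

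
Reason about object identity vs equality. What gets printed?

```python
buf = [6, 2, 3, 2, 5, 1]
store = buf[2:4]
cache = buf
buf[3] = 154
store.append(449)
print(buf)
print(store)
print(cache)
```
[6, 2, 3, 154, 5, 1]
[3, 2, 449]
[6, 2, 3, 154, 5, 1]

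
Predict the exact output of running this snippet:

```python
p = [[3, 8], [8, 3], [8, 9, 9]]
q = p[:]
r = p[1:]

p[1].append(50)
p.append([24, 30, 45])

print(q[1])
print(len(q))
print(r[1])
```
[8, 3, 50]
3
[8, 9, 9]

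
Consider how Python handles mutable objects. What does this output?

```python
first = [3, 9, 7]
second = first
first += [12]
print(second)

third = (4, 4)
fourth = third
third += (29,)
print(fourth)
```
[3, 9, 7, 12]
(4, 4)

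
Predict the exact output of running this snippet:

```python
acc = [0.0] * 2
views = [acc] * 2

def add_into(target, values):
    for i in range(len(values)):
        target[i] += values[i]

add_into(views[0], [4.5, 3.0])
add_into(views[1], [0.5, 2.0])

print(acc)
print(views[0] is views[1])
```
[5.0, 5.0]
True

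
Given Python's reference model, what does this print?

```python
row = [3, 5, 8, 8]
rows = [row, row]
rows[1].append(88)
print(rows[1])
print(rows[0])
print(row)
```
[3, 5, 8, 8, 88]
[3, 5, 8, 8, 88]
[3, 5, 8, 8, 88]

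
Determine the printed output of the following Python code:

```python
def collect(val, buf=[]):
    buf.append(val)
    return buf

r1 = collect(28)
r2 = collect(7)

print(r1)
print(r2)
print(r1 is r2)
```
[28, 7]
[28, 7]
True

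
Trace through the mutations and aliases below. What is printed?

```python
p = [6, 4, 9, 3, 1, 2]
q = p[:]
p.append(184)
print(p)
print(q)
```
[6, 4, 9, 3, 1, 2, 184]
[6, 4, 9, 3, 1, 2]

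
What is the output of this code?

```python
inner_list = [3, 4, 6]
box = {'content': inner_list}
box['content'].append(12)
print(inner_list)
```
[3, 4, 6, 12]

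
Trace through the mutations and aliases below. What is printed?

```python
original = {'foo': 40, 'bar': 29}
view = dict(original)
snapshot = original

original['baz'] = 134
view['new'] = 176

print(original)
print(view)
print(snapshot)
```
{'foo': 40, 'bar': 29, 'baz': 134}
{'foo': 40, 'bar': 29, 'new': 176}
{'foo': 40, 'bar': 29, 'baz': 134}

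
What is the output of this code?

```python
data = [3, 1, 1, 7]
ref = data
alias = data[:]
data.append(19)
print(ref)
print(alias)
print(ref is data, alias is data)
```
[3, 1, 1, 7, 19]
[3, 1, 1, 7]
True False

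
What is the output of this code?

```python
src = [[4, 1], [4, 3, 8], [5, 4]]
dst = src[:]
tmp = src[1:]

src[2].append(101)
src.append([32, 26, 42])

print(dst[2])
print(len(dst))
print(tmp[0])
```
[5, 4, 101]
3
[4, 3, 8]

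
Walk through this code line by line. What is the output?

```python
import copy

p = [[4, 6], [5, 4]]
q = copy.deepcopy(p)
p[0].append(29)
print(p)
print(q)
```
[[4, 6, 29], [5, 4]]
[[4, 6], [5, 4]]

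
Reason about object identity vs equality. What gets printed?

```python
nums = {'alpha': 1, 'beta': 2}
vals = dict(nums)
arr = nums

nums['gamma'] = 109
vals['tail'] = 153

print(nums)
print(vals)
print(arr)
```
{'alpha': 1, 'beta': 2, 'gamma': 109}
{'alpha': 1, 'beta': 2, 'tail': 153}
{'alpha': 1, 'beta': 2, 'gamma': 109}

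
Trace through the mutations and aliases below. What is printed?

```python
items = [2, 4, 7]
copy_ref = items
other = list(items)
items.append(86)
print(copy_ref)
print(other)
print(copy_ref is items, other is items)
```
[2, 4, 7, 86]
[2, 4, 7]
True False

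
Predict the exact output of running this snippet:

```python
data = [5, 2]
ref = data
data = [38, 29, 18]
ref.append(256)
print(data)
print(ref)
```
[38, 29, 18]
[5, 2, 256]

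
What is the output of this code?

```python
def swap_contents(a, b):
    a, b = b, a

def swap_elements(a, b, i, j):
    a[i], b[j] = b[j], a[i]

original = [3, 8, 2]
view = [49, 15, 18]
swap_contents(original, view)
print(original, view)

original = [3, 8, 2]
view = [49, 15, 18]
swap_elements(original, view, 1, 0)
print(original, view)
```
[3, 8, 2] [49, 15, 18]
[3, 49, 2] [8, 15, 18]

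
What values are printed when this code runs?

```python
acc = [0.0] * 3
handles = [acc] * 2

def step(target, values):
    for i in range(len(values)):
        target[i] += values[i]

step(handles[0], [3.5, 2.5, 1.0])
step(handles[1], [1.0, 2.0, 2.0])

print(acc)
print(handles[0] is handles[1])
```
[4.5, 4.5, 3.0]
True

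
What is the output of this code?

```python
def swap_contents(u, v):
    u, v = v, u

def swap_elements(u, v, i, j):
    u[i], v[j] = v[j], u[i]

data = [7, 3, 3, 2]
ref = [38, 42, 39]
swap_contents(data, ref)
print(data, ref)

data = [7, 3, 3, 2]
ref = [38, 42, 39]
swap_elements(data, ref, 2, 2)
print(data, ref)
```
[7, 3, 3, 2] [38, 42, 39]
[7, 3, 39, 2] [38, 42, 3]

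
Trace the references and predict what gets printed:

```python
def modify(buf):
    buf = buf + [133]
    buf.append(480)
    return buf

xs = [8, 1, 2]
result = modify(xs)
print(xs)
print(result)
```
[8, 1, 2]
[8, 1, 2, 133, 480]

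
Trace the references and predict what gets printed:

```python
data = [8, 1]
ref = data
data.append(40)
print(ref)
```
[8, 1, 40]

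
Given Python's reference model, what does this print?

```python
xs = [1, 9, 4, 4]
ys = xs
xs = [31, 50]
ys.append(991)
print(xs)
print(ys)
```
[31, 50]
[1, 9, 4, 4, 991]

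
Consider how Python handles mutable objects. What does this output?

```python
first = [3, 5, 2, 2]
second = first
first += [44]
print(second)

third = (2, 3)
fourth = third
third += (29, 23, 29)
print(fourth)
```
[3, 5, 2, 2, 44]
(2, 3)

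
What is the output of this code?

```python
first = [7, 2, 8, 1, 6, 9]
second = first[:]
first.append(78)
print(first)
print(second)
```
[7, 2, 8, 1, 6, 9, 78]
[7, 2, 8, 1, 6, 9]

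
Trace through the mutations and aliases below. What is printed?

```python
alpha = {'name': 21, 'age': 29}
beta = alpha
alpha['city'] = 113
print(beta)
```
{'name': 21, 'age': 29, 'city': 113}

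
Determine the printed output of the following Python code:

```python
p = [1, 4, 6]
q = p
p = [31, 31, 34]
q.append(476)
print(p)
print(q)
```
[31, 31, 34]
[1, 4, 6, 476]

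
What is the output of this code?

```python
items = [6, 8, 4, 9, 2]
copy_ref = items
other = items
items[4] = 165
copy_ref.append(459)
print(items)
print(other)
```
[6, 8, 4, 9, 165, 459]
[6, 8, 4, 9, 165, 459]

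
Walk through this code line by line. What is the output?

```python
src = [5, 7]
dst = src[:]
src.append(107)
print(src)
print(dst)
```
[5, 7, 107]
[5, 7]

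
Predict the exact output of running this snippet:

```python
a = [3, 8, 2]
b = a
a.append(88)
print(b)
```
[3, 8, 2, 88]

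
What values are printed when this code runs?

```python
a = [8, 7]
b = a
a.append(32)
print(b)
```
[8, 7, 32]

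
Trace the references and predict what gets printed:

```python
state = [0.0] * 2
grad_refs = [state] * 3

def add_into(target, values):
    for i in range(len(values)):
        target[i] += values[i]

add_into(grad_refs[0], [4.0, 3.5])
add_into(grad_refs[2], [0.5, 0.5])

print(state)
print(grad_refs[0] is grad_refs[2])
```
[4.5, 4.0]
True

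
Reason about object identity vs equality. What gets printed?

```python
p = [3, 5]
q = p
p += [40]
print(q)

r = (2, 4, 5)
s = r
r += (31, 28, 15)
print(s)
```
[3, 5, 40]
(2, 4, 5)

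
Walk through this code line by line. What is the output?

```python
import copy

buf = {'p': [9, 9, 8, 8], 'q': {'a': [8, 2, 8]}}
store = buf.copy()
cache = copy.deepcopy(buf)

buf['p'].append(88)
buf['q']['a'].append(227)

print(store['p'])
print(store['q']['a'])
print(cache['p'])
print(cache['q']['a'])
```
[9, 9, 8, 8, 88]
[8, 2, 8, 227]
[9, 9, 8, 8]
[8, 2, 8]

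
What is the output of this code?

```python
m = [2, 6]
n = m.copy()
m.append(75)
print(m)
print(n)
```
[2, 6, 75]
[2, 6]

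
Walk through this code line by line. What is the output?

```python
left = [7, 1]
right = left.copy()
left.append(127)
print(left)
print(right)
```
[7, 1, 127]
[7, 1]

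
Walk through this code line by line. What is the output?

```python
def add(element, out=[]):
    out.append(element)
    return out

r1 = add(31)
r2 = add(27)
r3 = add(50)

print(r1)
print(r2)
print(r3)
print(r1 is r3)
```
[31, 27, 50]
[31, 27, 50]
[31, 27, 50]
True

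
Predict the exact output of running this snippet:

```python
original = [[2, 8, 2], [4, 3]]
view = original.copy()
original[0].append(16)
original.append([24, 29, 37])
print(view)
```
[[2, 8, 2, 16], [4, 3]]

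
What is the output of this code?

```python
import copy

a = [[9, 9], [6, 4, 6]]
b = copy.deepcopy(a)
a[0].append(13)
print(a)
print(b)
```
[[9, 9, 13], [6, 4, 6]]
[[9, 9], [6, 4, 6]]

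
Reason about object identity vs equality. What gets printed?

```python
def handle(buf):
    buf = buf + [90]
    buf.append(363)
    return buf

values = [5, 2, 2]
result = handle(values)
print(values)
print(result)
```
[5, 2, 2]
[5, 2, 2, 90, 363]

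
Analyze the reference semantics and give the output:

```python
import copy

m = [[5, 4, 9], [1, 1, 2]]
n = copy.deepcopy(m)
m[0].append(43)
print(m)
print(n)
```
[[5, 4, 9, 43], [1, 1, 2]]
[[5, 4, 9], [1, 1, 2]]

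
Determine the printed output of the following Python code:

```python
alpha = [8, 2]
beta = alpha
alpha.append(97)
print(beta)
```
[8, 2, 97]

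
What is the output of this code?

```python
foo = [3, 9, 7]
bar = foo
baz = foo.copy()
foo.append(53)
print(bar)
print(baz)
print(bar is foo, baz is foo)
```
[3, 9, 7, 53]
[3, 9, 7]
True False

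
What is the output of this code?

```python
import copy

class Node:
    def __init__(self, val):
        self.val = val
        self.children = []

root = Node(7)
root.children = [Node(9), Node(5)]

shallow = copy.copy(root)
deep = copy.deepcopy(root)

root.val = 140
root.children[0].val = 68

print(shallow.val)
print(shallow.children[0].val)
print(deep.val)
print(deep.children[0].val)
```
7
68
7
9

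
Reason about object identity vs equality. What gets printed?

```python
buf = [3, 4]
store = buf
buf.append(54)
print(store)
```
[3, 4, 54]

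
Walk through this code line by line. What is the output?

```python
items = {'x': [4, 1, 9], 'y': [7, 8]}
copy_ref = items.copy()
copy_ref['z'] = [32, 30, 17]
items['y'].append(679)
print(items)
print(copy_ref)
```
{'x': [4, 1, 9], 'y': [7, 8, 679]}
{'x': [4, 1, 9], 'y': [7, 8, 679], 'z': [32, 30, 17]}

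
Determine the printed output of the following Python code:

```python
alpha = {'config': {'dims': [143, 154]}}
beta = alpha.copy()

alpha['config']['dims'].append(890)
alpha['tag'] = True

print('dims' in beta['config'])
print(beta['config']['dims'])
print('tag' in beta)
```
True
[143, 154, 890]
False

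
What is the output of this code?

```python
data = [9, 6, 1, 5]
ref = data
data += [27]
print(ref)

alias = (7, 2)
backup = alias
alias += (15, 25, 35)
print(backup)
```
[9, 6, 1, 5, 27]
(7, 2)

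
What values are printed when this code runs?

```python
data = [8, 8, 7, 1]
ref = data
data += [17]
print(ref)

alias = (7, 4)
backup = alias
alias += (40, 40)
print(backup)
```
[8, 8, 7, 1, 17]
(7, 4)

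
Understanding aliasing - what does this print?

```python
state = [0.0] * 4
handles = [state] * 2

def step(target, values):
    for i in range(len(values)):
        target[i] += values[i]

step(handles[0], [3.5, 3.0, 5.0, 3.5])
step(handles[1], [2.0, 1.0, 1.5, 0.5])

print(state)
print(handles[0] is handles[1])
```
[5.5, 4.0, 6.5, 4.0]
True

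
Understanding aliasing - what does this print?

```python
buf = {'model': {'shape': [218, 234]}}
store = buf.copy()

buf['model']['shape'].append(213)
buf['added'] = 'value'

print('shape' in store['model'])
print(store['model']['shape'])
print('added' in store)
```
True
[218, 234, 213]
False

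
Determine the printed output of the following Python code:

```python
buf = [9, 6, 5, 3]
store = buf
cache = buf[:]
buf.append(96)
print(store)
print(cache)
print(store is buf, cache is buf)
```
[9, 6, 5, 3, 96]
[9, 6, 5, 3]
True False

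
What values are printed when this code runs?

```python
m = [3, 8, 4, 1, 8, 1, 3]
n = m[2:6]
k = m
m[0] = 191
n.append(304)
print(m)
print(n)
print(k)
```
[191, 8, 4, 1, 8, 1, 3]
[4, 1, 8, 1, 304]
[191, 8, 4, 1, 8, 1, 3]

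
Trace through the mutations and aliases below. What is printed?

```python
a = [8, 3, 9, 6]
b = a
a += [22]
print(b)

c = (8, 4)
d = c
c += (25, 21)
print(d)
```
[8, 3, 9, 6, 22]
(8, 4)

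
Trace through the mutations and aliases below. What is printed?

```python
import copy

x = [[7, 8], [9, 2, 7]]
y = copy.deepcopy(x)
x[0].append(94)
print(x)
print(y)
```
[[7, 8, 94], [9, 2, 7]]
[[7, 8], [9, 2, 7]]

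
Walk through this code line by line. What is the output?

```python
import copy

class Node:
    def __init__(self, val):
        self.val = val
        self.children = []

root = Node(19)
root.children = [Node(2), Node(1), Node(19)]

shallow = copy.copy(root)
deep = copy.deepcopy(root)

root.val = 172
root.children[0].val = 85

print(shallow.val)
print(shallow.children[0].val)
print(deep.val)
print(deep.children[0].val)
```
19
85
19
2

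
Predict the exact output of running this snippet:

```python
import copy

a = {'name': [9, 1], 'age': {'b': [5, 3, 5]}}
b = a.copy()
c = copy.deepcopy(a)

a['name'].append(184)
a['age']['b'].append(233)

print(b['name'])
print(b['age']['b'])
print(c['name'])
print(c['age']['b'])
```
[9, 1, 184]
[5, 3, 5, 233]
[9, 1]
[5, 3, 5]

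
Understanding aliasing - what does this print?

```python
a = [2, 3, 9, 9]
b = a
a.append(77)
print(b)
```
[2, 3, 9, 9, 77]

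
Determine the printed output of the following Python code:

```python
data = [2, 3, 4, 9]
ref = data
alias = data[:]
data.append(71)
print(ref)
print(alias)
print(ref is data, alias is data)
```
[2, 3, 4, 9, 71]
[2, 3, 4, 9]
True False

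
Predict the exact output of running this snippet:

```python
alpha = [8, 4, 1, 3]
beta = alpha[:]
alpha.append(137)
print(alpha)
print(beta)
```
[8, 4, 1, 3, 137]
[8, 4, 1, 3]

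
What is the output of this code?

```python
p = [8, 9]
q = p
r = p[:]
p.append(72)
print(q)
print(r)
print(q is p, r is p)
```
[8, 9, 72]
[8, 9]
True False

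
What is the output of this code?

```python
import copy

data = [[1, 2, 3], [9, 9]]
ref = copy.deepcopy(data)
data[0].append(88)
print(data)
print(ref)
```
[[1, 2, 3, 88], [9, 9]]
[[1, 2, 3], [9, 9]]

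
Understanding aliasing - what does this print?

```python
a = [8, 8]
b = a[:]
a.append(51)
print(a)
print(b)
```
[8, 8, 51]
[8, 8]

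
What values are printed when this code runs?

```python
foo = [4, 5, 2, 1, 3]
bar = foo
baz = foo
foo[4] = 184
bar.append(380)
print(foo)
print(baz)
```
[4, 5, 2, 1, 184, 380]
[4, 5, 2, 1, 184, 380]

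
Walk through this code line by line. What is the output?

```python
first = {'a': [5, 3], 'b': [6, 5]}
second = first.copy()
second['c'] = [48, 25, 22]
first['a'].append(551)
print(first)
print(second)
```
{'a': [5, 3, 551], 'b': [6, 5]}
{'a': [5, 3, 551], 'b': [6, 5], 'c': [48, 25, 22]}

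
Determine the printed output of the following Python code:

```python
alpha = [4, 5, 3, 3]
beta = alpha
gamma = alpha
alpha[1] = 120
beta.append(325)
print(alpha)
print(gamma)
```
[4, 120, 3, 3, 325]
[4, 120, 3, 3, 325]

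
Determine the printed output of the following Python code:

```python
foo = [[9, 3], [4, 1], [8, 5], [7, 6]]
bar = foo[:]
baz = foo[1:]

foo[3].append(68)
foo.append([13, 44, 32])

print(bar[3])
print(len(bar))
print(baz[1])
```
[7, 6, 68]
4
[8, 5]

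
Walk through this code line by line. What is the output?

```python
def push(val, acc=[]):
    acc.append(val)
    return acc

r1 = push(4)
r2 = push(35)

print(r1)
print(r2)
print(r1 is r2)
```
[4, 35]
[4, 35]
True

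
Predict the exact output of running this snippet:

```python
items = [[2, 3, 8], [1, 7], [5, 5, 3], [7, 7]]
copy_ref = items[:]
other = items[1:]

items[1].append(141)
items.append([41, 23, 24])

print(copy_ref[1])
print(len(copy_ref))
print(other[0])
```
[1, 7, 141]
4
[1, 7, 141]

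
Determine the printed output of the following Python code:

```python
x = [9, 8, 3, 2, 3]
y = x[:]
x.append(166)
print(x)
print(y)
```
[9, 8, 3, 2, 3, 166]
[9, 8, 3, 2, 3]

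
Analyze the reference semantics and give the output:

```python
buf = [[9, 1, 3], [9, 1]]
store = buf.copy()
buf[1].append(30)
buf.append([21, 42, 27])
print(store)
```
[[9, 1, 3], [9, 1, 30]]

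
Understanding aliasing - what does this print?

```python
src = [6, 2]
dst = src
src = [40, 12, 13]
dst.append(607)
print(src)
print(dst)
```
[40, 12, 13]
[6, 2, 607]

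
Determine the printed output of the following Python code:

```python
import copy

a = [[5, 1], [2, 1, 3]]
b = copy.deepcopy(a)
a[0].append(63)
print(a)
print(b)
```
[[5, 1, 63], [2, 1, 3]]
[[5, 1], [2, 1, 3]]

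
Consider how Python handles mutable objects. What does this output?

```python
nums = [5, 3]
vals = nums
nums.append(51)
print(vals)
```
[5, 3, 51]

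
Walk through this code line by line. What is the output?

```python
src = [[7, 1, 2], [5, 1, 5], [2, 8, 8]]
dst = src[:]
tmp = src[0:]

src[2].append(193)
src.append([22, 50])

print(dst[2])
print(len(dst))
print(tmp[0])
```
[2, 8, 8, 193]
3
[7, 1, 2]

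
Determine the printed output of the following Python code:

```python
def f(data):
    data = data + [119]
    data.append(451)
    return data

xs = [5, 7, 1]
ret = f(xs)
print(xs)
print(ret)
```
[5, 7, 1]
[5, 7, 1, 119, 451]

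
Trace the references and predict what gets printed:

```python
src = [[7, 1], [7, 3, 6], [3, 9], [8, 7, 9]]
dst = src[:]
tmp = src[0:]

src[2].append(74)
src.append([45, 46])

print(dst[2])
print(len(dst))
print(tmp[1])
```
[3, 9, 74]
4
[7, 3, 6]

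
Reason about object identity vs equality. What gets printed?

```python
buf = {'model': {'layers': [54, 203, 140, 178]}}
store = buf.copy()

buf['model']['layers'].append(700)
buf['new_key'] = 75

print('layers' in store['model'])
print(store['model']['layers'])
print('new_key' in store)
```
True
[54, 203, 140, 178, 700]
False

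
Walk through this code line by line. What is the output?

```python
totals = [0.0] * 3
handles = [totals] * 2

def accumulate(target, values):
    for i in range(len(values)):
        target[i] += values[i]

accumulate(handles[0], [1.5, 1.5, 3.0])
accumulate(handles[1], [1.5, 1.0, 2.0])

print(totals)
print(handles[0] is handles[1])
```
[3.0, 2.5, 5.0]
True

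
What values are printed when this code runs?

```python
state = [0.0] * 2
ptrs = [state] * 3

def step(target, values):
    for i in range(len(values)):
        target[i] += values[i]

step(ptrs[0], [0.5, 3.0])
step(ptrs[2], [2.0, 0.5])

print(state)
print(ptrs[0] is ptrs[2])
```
[2.5, 3.5]
True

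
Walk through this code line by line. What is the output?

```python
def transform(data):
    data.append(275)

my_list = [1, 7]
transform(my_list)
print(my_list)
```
[1, 7, 275]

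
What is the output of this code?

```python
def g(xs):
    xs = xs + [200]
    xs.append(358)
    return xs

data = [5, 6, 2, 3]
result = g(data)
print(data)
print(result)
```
[5, 6, 2, 3]
[5, 6, 2, 3, 200, 358]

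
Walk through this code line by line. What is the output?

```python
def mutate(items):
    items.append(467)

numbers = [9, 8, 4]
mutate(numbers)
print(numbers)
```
[9, 8, 4, 467]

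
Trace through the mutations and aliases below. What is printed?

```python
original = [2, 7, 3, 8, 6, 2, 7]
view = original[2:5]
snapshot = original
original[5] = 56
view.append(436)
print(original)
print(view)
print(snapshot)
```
[2, 7, 3, 8, 6, 56, 7]
[3, 8, 6, 436]
[2, 7, 3, 8, 6, 56, 7]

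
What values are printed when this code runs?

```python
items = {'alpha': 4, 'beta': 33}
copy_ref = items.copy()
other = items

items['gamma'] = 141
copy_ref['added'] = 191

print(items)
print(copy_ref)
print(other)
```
{'alpha': 4, 'beta': 33, 'gamma': 141}
{'alpha': 4, 'beta': 33, 'added': 191}
{'alpha': 4, 'beta': 33, 'gamma': 141}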